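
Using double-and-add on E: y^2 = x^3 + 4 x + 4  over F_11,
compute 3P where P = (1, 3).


k = 3 = 11_2 (binary, LSB first: 11)
Double-and-add from P = (1, 3):
  bit 0 = 1: acc = O + (1, 3) = (1, 3)
  bit 1 = 1: acc = (1, 3) + (7, 1) = (8, 3)

3P = (8, 3)


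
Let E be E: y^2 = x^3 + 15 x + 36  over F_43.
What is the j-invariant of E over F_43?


Delta = -16(4 a^3 + 27 b^2) mod 43 = 20
-1728 * (4 a)^3 = -1728 * (4*15)^3 mod 43 = 41
j = 41 * 20^(-1) mod 43 = 30

j = 30 (mod 43)


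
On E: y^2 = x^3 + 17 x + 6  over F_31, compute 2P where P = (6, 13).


Doubling: s = (3 x1^2 + a) / (2 y1)
s = (3*6^2 + 17) / (2*13) mod 31 = 6
x3 = s^2 - 2 x1 mod 31 = 6^2 - 2*6 = 24
y3 = s (x1 - x3) - y1 mod 31 = 6 * (6 - 24) - 13 = 3

2P = (24, 3)


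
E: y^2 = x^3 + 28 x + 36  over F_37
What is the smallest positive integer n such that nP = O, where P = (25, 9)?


Compute successive multiples of P until we hit O:
  1P = (25, 9)
  2P = (12, 19)
  3P = (3, 31)
  4P = (10, 13)
  5P = (32, 20)
  6P = (24, 19)
  7P = (14, 29)
  8P = (1, 18)
  ... (continuing to 41P)
  41P = O

ord(P) = 41


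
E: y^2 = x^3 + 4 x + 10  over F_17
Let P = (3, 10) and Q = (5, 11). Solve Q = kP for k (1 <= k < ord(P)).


Enumerate multiples of P until we hit Q = (5, 11):
  1P = (3, 10)
  2P = (12, 16)
  3P = (10, 8)
  4P = (2, 14)
  5P = (11, 5)
  6P = (1, 10)
  7P = (13, 7)
  8P = (5, 11)
Match found at i = 8.

k = 8


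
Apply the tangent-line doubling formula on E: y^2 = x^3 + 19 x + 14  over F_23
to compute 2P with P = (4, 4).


Doubling: s = (3 x1^2 + a) / (2 y1)
s = (3*4^2 + 19) / (2*4) mod 23 = 17
x3 = s^2 - 2 x1 mod 23 = 17^2 - 2*4 = 5
y3 = s (x1 - x3) - y1 mod 23 = 17 * (4 - 5) - 4 = 2

2P = (5, 2)


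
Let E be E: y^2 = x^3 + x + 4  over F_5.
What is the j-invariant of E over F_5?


Delta = -16(4 a^3 + 27 b^2) mod 5 = 4
-1728 * (4 a)^3 = -1728 * (4*1)^3 mod 5 = 3
j = 3 * 4^(-1) mod 5 = 2

j = 2 (mod 5)


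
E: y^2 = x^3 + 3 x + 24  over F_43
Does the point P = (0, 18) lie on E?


Check whether y^2 = x^3 + 3 x + 24 (mod 43) for (x, y) = (0, 18).
LHS: y^2 = 18^2 mod 43 = 23
RHS: x^3 + 3 x + 24 = 0^3 + 3*0 + 24 mod 43 = 24
LHS != RHS

No, not on the curve


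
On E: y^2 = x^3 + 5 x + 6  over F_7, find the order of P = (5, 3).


Compute successive multiples of P until we hit O:
  1P = (5, 3)
  2P = (6, 0)
  3P = (5, 4)
  4P = O

ord(P) = 4


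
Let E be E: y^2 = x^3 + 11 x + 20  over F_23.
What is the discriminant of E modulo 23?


4 a^3 + 27 b^2 = 4*11^3 + 27*20^2 = 5324 + 10800 = 16124
Delta = -16 * (16124) = -257984
Delta mod 23 = 7

Delta = 7 (mod 23)


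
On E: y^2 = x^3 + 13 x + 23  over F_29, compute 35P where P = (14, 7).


k = 35 = 100011_2 (binary, LSB first: 110001)
Double-and-add from P = (14, 7):
  bit 0 = 1: acc = O + (14, 7) = (14, 7)
  bit 1 = 1: acc = (14, 7) + (25, 20) = (18, 12)
  bit 2 = 0: acc unchanged = (18, 12)
  bit 3 = 0: acc unchanged = (18, 12)
  bit 4 = 0: acc unchanged = (18, 12)
  bit 5 = 1: acc = (18, 12) + (24, 23) = (25, 9)

35P = (25, 9)


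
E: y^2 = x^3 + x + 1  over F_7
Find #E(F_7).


For each x in F_7, count y with y^2 = x^3 + 1 x + 1 mod 7:
  x = 0: RHS = 1, y in [1, 6]  -> 2 point(s)
  x = 2: RHS = 4, y in [2, 5]  -> 2 point(s)
Affine points: 4. Add the point at infinity: total = 5.

#E(F_7) = 5


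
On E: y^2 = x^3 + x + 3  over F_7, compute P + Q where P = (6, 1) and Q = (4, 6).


P != Q, so use the chord formula.
s = (y2 - y1) / (x2 - x1) = (5) / (5) mod 7 = 1
x3 = s^2 - x1 - x2 mod 7 = 1^2 - 6 - 4 = 5
y3 = s (x1 - x3) - y1 mod 7 = 1 * (6 - 5) - 1 = 0

P + Q = (5, 0)


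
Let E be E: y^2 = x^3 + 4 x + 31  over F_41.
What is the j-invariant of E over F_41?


Delta = -16(4 a^3 + 27 b^2) mod 41 = 18
-1728 * (4 a)^3 = -1728 * (4*4)^3 mod 41 = 24
j = 24 * 18^(-1) mod 41 = 15

j = 15 (mod 41)


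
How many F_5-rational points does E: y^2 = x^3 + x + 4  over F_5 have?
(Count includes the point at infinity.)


For each x in F_5, count y with y^2 = x^3 + 1 x + 4 mod 5:
  x = 0: RHS = 4, y in [2, 3]  -> 2 point(s)
  x = 1: RHS = 1, y in [1, 4]  -> 2 point(s)
  x = 2: RHS = 4, y in [2, 3]  -> 2 point(s)
  x = 3: RHS = 4, y in [2, 3]  -> 2 point(s)
Affine points: 8. Add the point at infinity: total = 9.

#E(F_5) = 9


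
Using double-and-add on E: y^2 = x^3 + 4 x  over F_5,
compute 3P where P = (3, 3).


k = 3 = 11_2 (binary, LSB first: 11)
Double-and-add from P = (3, 3):
  bit 0 = 1: acc = O + (3, 3) = (3, 3)
  bit 1 = 1: acc = (3, 3) + (0, 0) = (3, 2)

3P = (3, 2)


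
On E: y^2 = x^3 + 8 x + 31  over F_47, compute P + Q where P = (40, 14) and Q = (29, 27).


P != Q, so use the chord formula.
s = (y2 - y1) / (x2 - x1) = (13) / (36) mod 47 = 33
x3 = s^2 - x1 - x2 mod 47 = 33^2 - 40 - 29 = 33
y3 = s (x1 - x3) - y1 mod 47 = 33 * (40 - 33) - 14 = 29

P + Q = (33, 29)


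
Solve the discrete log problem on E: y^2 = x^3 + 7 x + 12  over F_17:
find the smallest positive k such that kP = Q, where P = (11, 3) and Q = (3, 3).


Enumerate multiples of P until we hit Q = (3, 3):
  1P = (11, 3)
  2P = (3, 3)
Match found at i = 2.

k = 2


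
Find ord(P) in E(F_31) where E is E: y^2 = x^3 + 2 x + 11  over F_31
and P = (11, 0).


Compute successive multiples of P until we hit O:
  1P = (11, 0)
  2P = O

ord(P) = 2


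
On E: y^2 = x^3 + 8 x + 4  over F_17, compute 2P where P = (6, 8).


Doubling: s = (3 x1^2 + a) / (2 y1)
s = (3*6^2 + 8) / (2*8) mod 17 = 3
x3 = s^2 - 2 x1 mod 17 = 3^2 - 2*6 = 14
y3 = s (x1 - x3) - y1 mod 17 = 3 * (6 - 14) - 8 = 2

2P = (14, 2)


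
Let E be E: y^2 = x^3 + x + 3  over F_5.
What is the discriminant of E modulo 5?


4 a^3 + 27 b^2 = 4*1^3 + 27*3^2 = 4 + 243 = 247
Delta = -16 * (247) = -3952
Delta mod 5 = 3

Delta = 3 (mod 5)


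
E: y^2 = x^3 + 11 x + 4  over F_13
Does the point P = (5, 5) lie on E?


Check whether y^2 = x^3 + 11 x + 4 (mod 13) for (x, y) = (5, 5).
LHS: y^2 = 5^2 mod 13 = 12
RHS: x^3 + 11 x + 4 = 5^3 + 11*5 + 4 mod 13 = 2
LHS != RHS

No, not on the curve


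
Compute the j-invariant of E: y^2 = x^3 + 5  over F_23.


Delta = -16(4 a^3 + 27 b^2) mod 23 = 10
-1728 * (4 a)^3 = -1728 * (4*0)^3 mod 23 = 0
j = 0 * 10^(-1) mod 23 = 0

j = 0 (mod 23)


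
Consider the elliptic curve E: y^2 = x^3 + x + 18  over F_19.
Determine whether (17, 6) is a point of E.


Check whether y^2 = x^3 + 1 x + 18 (mod 19) for (x, y) = (17, 6).
LHS: y^2 = 6^2 mod 19 = 17
RHS: x^3 + 1 x + 18 = 17^3 + 1*17 + 18 mod 19 = 8
LHS != RHS

No, not on the curve


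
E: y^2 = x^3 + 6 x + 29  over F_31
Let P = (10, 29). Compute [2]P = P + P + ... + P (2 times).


k = 2 = 10_2 (binary, LSB first: 01)
Double-and-add from P = (10, 29):
  bit 0 = 0: acc unchanged = O
  bit 1 = 1: acc = O + (12, 0) = (12, 0)

2P = (12, 0)


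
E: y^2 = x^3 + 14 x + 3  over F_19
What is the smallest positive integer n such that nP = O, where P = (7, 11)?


Compute successive multiples of P until we hit O:
  1P = (7, 11)
  2P = (14, 6)
  3P = (2, 18)
  4P = (15, 4)
  5P = (4, 3)
  6P = (13, 11)
  7P = (18, 8)
  8P = (17, 9)
  ... (continuing to 20P)
  20P = O

ord(P) = 20


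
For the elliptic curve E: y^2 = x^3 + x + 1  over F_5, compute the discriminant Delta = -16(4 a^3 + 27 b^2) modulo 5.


4 a^3 + 27 b^2 = 4*1^3 + 27*1^2 = 4 + 27 = 31
Delta = -16 * (31) = -496
Delta mod 5 = 4

Delta = 4 (mod 5)


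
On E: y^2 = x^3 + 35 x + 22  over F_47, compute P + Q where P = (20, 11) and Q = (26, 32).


P != Q, so use the chord formula.
s = (y2 - y1) / (x2 - x1) = (21) / (6) mod 47 = 27
x3 = s^2 - x1 - x2 mod 47 = 27^2 - 20 - 26 = 25
y3 = s (x1 - x3) - y1 mod 47 = 27 * (20 - 25) - 11 = 42

P + Q = (25, 42)


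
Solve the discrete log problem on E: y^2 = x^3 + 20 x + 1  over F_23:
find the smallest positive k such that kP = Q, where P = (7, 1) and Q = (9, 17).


Enumerate multiples of P until we hit Q = (9, 17):
  1P = (7, 1)
  2P = (18, 12)
  3P = (22, 7)
  4P = (19, 8)
  5P = (9, 17)
Match found at i = 5.

k = 5


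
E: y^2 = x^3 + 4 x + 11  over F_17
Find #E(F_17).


For each x in F_17, count y with y^2 = x^3 + 4 x + 11 mod 17:
  x = 1: RHS = 16, y in [4, 13]  -> 2 point(s)
  x = 3: RHS = 16, y in [4, 13]  -> 2 point(s)
  x = 6: RHS = 13, y in [8, 9]  -> 2 point(s)
  x = 7: RHS = 8, y in [5, 12]  -> 2 point(s)
  x = 11: RHS = 9, y in [3, 14]  -> 2 point(s)
  x = 12: RHS = 2, y in [6, 11]  -> 2 point(s)
  x = 13: RHS = 16, y in [4, 13]  -> 2 point(s)
Affine points: 14. Add the point at infinity: total = 15.

#E(F_17) = 15


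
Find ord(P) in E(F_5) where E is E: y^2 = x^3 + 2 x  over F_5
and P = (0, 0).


Compute successive multiples of P until we hit O:
  1P = (0, 0)
  2P = O

ord(P) = 2


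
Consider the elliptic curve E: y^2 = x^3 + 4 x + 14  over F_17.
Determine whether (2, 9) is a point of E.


Check whether y^2 = x^3 + 4 x + 14 (mod 17) for (x, y) = (2, 9).
LHS: y^2 = 9^2 mod 17 = 13
RHS: x^3 + 4 x + 14 = 2^3 + 4*2 + 14 mod 17 = 13
LHS = RHS

Yes, on the curve


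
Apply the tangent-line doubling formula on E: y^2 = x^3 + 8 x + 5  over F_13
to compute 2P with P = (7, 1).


Doubling: s = (3 x1^2 + a) / (2 y1)
s = (3*7^2 + 8) / (2*1) mod 13 = 6
x3 = s^2 - 2 x1 mod 13 = 6^2 - 2*7 = 9
y3 = s (x1 - x3) - y1 mod 13 = 6 * (7 - 9) - 1 = 0

2P = (9, 0)


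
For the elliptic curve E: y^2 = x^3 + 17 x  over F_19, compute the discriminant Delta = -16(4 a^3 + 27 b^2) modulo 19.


4 a^3 + 27 b^2 = 4*17^3 + 27*0^2 = 19652 + 0 = 19652
Delta = -16 * (19652) = -314432
Delta mod 19 = 18

Delta = 18 (mod 19)


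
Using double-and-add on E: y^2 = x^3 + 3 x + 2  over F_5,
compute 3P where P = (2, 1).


k = 3 = 11_2 (binary, LSB first: 11)
Double-and-add from P = (2, 1):
  bit 0 = 1: acc = O + (2, 1) = (2, 1)
  bit 1 = 1: acc = (2, 1) + (1, 4) = (1, 1)

3P = (1, 1)


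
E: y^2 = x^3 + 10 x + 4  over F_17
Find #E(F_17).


For each x in F_17, count y with y^2 = x^3 + 10 x + 4 mod 17:
  x = 0: RHS = 4, y in [2, 15]  -> 2 point(s)
  x = 1: RHS = 15, y in [7, 10]  -> 2 point(s)
  x = 2: RHS = 15, y in [7, 10]  -> 2 point(s)
  x = 5: RHS = 9, y in [3, 14]  -> 2 point(s)
  x = 6: RHS = 8, y in [5, 12]  -> 2 point(s)
  x = 7: RHS = 9, y in [3, 14]  -> 2 point(s)
  x = 8: RHS = 1, y in [1, 16]  -> 2 point(s)
  x = 10: RHS = 16, y in [4, 13]  -> 2 point(s)
  x = 11: RHS = 0, y in [0]  -> 1 point(s)
  x = 12: RHS = 16, y in [4, 13]  -> 2 point(s)
  x = 13: RHS = 2, y in [6, 11]  -> 2 point(s)
  x = 14: RHS = 15, y in [7, 10]  -> 2 point(s)
Affine points: 23. Add the point at infinity: total = 24.

#E(F_17) = 24


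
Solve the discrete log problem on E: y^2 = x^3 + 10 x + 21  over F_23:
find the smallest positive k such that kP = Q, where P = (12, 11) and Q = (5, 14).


Enumerate multiples of P until we hit Q = (5, 14):
  1P = (12, 11)
  2P = (1, 3)
  3P = (13, 5)
  4P = (11, 6)
  5P = (2, 16)
  6P = (15, 2)
  7P = (5, 14)
Match found at i = 7.

k = 7


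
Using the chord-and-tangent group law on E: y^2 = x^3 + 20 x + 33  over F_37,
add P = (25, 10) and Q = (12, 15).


P != Q, so use the chord formula.
s = (y2 - y1) / (x2 - x1) = (5) / (24) mod 37 = 11
x3 = s^2 - x1 - x2 mod 37 = 11^2 - 25 - 12 = 10
y3 = s (x1 - x3) - y1 mod 37 = 11 * (25 - 10) - 10 = 7

P + Q = (10, 7)


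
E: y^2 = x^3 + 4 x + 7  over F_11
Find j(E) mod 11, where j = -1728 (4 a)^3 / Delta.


Delta = -16(4 a^3 + 27 b^2) mod 11 = 3
-1728 * (4 a)^3 = -1728 * (4*4)^3 mod 11 = 7
j = 7 * 3^(-1) mod 11 = 6

j = 6 (mod 11)


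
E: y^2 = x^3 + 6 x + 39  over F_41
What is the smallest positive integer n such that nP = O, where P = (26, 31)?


Compute successive multiples of P until we hit O:
  1P = (26, 31)
  2P = (29, 24)
  3P = (37, 22)
  4P = (40, 14)
  5P = (34, 8)
  6P = (4, 39)
  7P = (3, 24)
  8P = (10, 22)
  ... (continuing to 50P)
  50P = O

ord(P) = 50


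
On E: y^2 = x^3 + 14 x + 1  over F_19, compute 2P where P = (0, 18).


Doubling: s = (3 x1^2 + a) / (2 y1)
s = (3*0^2 + 14) / (2*18) mod 19 = 12
x3 = s^2 - 2 x1 mod 19 = 12^2 - 2*0 = 11
y3 = s (x1 - x3) - y1 mod 19 = 12 * (0 - 11) - 18 = 2

2P = (11, 2)


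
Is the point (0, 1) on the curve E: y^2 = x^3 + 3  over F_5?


Check whether y^2 = x^3 + 0 x + 3 (mod 5) for (x, y) = (0, 1).
LHS: y^2 = 1^2 mod 5 = 1
RHS: x^3 + 0 x + 3 = 0^3 + 0*0 + 3 mod 5 = 3
LHS != RHS

No, not on the curve


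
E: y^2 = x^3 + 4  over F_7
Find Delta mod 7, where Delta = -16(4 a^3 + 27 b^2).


4 a^3 + 27 b^2 = 4*0^3 + 27*4^2 = 0 + 432 = 432
Delta = -16 * (432) = -6912
Delta mod 7 = 4

Delta = 4 (mod 7)


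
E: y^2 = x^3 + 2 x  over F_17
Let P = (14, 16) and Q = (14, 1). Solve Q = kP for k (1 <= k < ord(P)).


Enumerate multiples of P until we hit Q = (14, 1):
  1P = (14, 16)
  2P = (8, 16)
  3P = (12, 1)
  4P = (9, 13)
  5P = (10, 0)
  6P = (9, 4)
  7P = (12, 16)
  8P = (8, 1)
  9P = (14, 1)
Match found at i = 9.

k = 9


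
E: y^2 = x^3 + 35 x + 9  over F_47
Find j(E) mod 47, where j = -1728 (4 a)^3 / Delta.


Delta = -16(4 a^3 + 27 b^2) mod 47 = 24
-1728 * (4 a)^3 = -1728 * (4*35)^3 mod 47 = 36
j = 36 * 24^(-1) mod 47 = 25

j = 25 (mod 47)


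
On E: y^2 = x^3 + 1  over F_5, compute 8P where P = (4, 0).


k = 8 = 1000_2 (binary, LSB first: 0001)
Double-and-add from P = (4, 0):
  bit 0 = 0: acc unchanged = O
  bit 1 = 0: acc unchanged = O
  bit 2 = 0: acc unchanged = O
  bit 3 = 1: acc = O + O = O

8P = O


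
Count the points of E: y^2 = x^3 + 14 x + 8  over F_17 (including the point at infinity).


For each x in F_17, count y with y^2 = x^3 + 14 x + 8 mod 17:
  x = 0: RHS = 8, y in [5, 12]  -> 2 point(s)
  x = 3: RHS = 9, y in [3, 14]  -> 2 point(s)
  x = 4: RHS = 9, y in [3, 14]  -> 2 point(s)
  x = 5: RHS = 16, y in [4, 13]  -> 2 point(s)
  x = 6: RHS = 2, y in [6, 11]  -> 2 point(s)
  x = 9: RHS = 13, y in [8, 9]  -> 2 point(s)
  x = 10: RHS = 9, y in [3, 14]  -> 2 point(s)
  x = 12: RHS = 0, y in [0]  -> 1 point(s)
Affine points: 15. Add the point at infinity: total = 16.

#E(F_17) = 16


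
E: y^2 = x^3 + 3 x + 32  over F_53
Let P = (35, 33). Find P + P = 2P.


Doubling: s = (3 x1^2 + a) / (2 y1)
s = (3*35^2 + 3) / (2*33) mod 53 = 22
x3 = s^2 - 2 x1 mod 53 = 22^2 - 2*35 = 43
y3 = s (x1 - x3) - y1 mod 53 = 22 * (35 - 43) - 33 = 3

2P = (43, 3)


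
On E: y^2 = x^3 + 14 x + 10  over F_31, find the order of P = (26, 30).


Compute successive multiples of P until we hit O:
  1P = (26, 30)
  2P = (14, 25)
  3P = (0, 17)
  4P = (13, 23)
  5P = (11, 21)
  6P = (8, 18)
  7P = (25, 12)
  8P = (25, 19)
  ... (continuing to 15P)
  15P = O

ord(P) = 15


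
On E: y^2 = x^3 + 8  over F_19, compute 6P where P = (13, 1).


k = 6 = 110_2 (binary, LSB first: 011)
Double-and-add from P = (13, 1):
  bit 0 = 0: acc unchanged = O
  bit 1 = 1: acc = O + (2, 4) = (2, 4)
  bit 2 = 1: acc = (2, 4) + (3, 4) = (14, 15)

6P = (14, 15)


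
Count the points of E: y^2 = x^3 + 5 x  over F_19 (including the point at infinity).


For each x in F_19, count y with y^2 = x^3 + 5 x + 0 mod 19:
  x = 0: RHS = 0, y in [0]  -> 1 point(s)
  x = 1: RHS = 6, y in [5, 14]  -> 2 point(s)
  x = 3: RHS = 4, y in [2, 17]  -> 2 point(s)
  x = 5: RHS = 17, y in [6, 13]  -> 2 point(s)
  x = 7: RHS = 17, y in [6, 13]  -> 2 point(s)
  x = 8: RHS = 1, y in [1, 18]  -> 2 point(s)
  x = 10: RHS = 5, y in [9, 10]  -> 2 point(s)
  x = 13: RHS = 1, y in [1, 18]  -> 2 point(s)
  x = 15: RHS = 11, y in [7, 12]  -> 2 point(s)
  x = 17: RHS = 1, y in [1, 18]  -> 2 point(s)
Affine points: 19. Add the point at infinity: total = 20.

#E(F_19) = 20


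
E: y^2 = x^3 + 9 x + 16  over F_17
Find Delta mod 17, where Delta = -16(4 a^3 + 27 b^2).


4 a^3 + 27 b^2 = 4*9^3 + 27*16^2 = 2916 + 6912 = 9828
Delta = -16 * (9828) = -157248
Delta mod 17 = 2

Delta = 2 (mod 17)


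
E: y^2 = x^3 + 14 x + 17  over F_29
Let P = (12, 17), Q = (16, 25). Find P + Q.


P != Q, so use the chord formula.
s = (y2 - y1) / (x2 - x1) = (8) / (4) mod 29 = 2
x3 = s^2 - x1 - x2 mod 29 = 2^2 - 12 - 16 = 5
y3 = s (x1 - x3) - y1 mod 29 = 2 * (12 - 5) - 17 = 26

P + Q = (5, 26)


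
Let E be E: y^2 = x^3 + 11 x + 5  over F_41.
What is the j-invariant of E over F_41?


Delta = -16(4 a^3 + 27 b^2) mod 41 = 38
-1728 * (4 a)^3 = -1728 * (4*11)^3 mod 41 = 2
j = 2 * 38^(-1) mod 41 = 13

j = 13 (mod 41)


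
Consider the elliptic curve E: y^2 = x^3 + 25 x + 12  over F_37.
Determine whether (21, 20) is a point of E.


Check whether y^2 = x^3 + 25 x + 12 (mod 37) for (x, y) = (21, 20).
LHS: y^2 = 20^2 mod 37 = 30
RHS: x^3 + 25 x + 12 = 21^3 + 25*21 + 12 mod 37 = 30
LHS = RHS

Yes, on the curve


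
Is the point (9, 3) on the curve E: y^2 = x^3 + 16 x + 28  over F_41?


Check whether y^2 = x^3 + 16 x + 28 (mod 41) for (x, y) = (9, 3).
LHS: y^2 = 3^2 mod 41 = 9
RHS: x^3 + 16 x + 28 = 9^3 + 16*9 + 28 mod 41 = 40
LHS != RHS

No, not on the curve


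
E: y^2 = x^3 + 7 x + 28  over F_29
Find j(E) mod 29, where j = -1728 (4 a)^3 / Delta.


Delta = -16(4 a^3 + 27 b^2) mod 29 = 4
-1728 * (4 a)^3 = -1728 * (4*7)^3 mod 29 = 17
j = 17 * 4^(-1) mod 29 = 26

j = 26 (mod 29)


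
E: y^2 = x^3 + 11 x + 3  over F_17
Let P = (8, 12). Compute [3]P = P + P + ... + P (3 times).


k = 3 = 11_2 (binary, LSB first: 11)
Double-and-add from P = (8, 12):
  bit 0 = 1: acc = O + (8, 12) = (8, 12)
  bit 1 = 1: acc = (8, 12) + (9, 10) = (4, 14)

3P = (4, 14)


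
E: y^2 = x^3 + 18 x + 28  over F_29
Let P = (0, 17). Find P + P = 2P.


Doubling: s = (3 x1^2 + a) / (2 y1)
s = (3*0^2 + 18) / (2*17) mod 29 = 21
x3 = s^2 - 2 x1 mod 29 = 21^2 - 2*0 = 6
y3 = s (x1 - x3) - y1 mod 29 = 21 * (0 - 6) - 17 = 2

2P = (6, 2)


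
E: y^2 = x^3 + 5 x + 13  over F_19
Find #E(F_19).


For each x in F_19, count y with y^2 = x^3 + 5 x + 13 mod 19:
  x = 1: RHS = 0, y in [0]  -> 1 point(s)
  x = 3: RHS = 17, y in [6, 13]  -> 2 point(s)
  x = 5: RHS = 11, y in [7, 12]  -> 2 point(s)
  x = 7: RHS = 11, y in [7, 12]  -> 2 point(s)
  x = 15: RHS = 5, y in [9, 10]  -> 2 point(s)
  x = 16: RHS = 9, y in [3, 16]  -> 2 point(s)
  x = 18: RHS = 7, y in [8, 11]  -> 2 point(s)
Affine points: 13. Add the point at infinity: total = 14.

#E(F_19) = 14


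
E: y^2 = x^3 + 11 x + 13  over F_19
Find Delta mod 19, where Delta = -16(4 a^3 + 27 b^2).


4 a^3 + 27 b^2 = 4*11^3 + 27*13^2 = 5324 + 4563 = 9887
Delta = -16 * (9887) = -158192
Delta mod 19 = 2

Delta = 2 (mod 19)


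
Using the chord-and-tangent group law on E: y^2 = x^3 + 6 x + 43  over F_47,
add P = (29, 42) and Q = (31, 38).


P != Q, so use the chord formula.
s = (y2 - y1) / (x2 - x1) = (43) / (2) mod 47 = 45
x3 = s^2 - x1 - x2 mod 47 = 45^2 - 29 - 31 = 38
y3 = s (x1 - x3) - y1 mod 47 = 45 * (29 - 38) - 42 = 23

P + Q = (38, 23)


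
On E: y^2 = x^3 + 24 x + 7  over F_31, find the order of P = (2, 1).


Compute successive multiples of P until we hit O:
  1P = (2, 1)
  2P = (10, 10)
  3P = (13, 6)
  4P = (18, 3)
  5P = (27, 23)
  6P = (12, 15)
  7P = (14, 7)
  8P = (23, 4)
  ... (continuing to 31P)
  31P = O

ord(P) = 31


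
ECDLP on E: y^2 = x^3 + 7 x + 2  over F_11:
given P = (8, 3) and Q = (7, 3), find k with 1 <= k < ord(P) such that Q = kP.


Enumerate multiples of P until we hit Q = (7, 3):
  1P = (8, 3)
  2P = (10, 4)
  3P = (7, 3)
Match found at i = 3.

k = 3


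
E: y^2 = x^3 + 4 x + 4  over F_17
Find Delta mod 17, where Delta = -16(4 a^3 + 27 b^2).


4 a^3 + 27 b^2 = 4*4^3 + 27*4^2 = 256 + 432 = 688
Delta = -16 * (688) = -11008
Delta mod 17 = 8

Delta = 8 (mod 17)


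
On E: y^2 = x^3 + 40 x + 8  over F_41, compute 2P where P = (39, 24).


Doubling: s = (3 x1^2 + a) / (2 y1)
s = (3*39^2 + 40) / (2*24) mod 41 = 25
x3 = s^2 - 2 x1 mod 41 = 25^2 - 2*39 = 14
y3 = s (x1 - x3) - y1 mod 41 = 25 * (39 - 14) - 24 = 27

2P = (14, 27)


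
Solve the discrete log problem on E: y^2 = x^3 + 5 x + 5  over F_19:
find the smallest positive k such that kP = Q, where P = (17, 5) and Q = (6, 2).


Enumerate multiples of P until we hit Q = (6, 2):
  1P = (17, 5)
  2P = (1, 7)
  3P = (12, 11)
  4P = (15, 4)
  5P = (11, 17)
  6P = (14, 8)
  7P = (8, 5)
  8P = (13, 14)
  9P = (0, 9)
  10P = (6, 17)
  11P = (3, 16)
  12P = (16, 1)
  13P = (2, 17)
  14P = (9, 0)
  15P = (2, 2)
  16P = (16, 18)
  17P = (3, 3)
  18P = (6, 2)
Match found at i = 18.

k = 18


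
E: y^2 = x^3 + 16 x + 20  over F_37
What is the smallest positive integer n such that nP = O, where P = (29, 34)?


Compute successive multiples of P until we hit O:
  1P = (29, 34)
  2P = (5, 22)
  3P = (31, 2)
  4P = (11, 11)
  5P = (4, 0)
  6P = (11, 26)
  7P = (31, 35)
  8P = (5, 15)
  ... (continuing to 10P)
  10P = O

ord(P) = 10


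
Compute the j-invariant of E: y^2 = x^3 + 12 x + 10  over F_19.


Delta = -16(4 a^3 + 27 b^2) mod 19 = 13
-1728 * (4 a)^3 = -1728 * (4*12)^3 mod 19 = 12
j = 12 * 13^(-1) mod 19 = 17

j = 17 (mod 19)


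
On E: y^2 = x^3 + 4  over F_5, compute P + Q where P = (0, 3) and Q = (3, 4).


P != Q, so use the chord formula.
s = (y2 - y1) / (x2 - x1) = (1) / (3) mod 5 = 2
x3 = s^2 - x1 - x2 mod 5 = 2^2 - 0 - 3 = 1
y3 = s (x1 - x3) - y1 mod 5 = 2 * (0 - 1) - 3 = 0

P + Q = (1, 0)


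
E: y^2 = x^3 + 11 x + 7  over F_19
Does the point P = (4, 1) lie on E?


Check whether y^2 = x^3 + 11 x + 7 (mod 19) for (x, y) = (4, 1).
LHS: y^2 = 1^2 mod 19 = 1
RHS: x^3 + 11 x + 7 = 4^3 + 11*4 + 7 mod 19 = 1
LHS = RHS

Yes, on the curve


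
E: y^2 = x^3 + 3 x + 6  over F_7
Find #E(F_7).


For each x in F_7, count y with y^2 = x^3 + 3 x + 6 mod 7:
  x = 3: RHS = 0, y in [0]  -> 1 point(s)
  x = 6: RHS = 2, y in [3, 4]  -> 2 point(s)
Affine points: 3. Add the point at infinity: total = 4.

#E(F_7) = 4


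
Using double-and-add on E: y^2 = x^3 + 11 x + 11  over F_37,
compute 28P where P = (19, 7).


k = 28 = 11100_2 (binary, LSB first: 00111)
Double-and-add from P = (19, 7):
  bit 0 = 0: acc unchanged = O
  bit 1 = 0: acc unchanged = O
  bit 2 = 1: acc = O + (6, 21) = (6, 21)
  bit 3 = 1: acc = (6, 21) + (32, 4) = (2, 2)
  bit 4 = 1: acc = (2, 2) + (3, 21) = (23, 6)

28P = (23, 6)


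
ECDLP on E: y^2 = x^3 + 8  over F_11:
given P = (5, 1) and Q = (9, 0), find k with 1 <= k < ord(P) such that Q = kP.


Enumerate multiples of P until we hit Q = (9, 0):
  1P = (5, 1)
  2P = (2, 7)
  3P = (8, 5)
  4P = (1, 8)
  5P = (6, 9)
  6P = (9, 0)
Match found at i = 6.

k = 6


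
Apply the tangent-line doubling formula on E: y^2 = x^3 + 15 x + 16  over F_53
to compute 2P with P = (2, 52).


Doubling: s = (3 x1^2 + a) / (2 y1)
s = (3*2^2 + 15) / (2*52) mod 53 = 13
x3 = s^2 - 2 x1 mod 53 = 13^2 - 2*2 = 6
y3 = s (x1 - x3) - y1 mod 53 = 13 * (2 - 6) - 52 = 2

2P = (6, 2)


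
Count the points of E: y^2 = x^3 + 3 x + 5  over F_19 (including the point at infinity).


For each x in F_19, count y with y^2 = x^3 + 3 x + 5 mod 19:
  x = 0: RHS = 5, y in [9, 10]  -> 2 point(s)
  x = 1: RHS = 9, y in [3, 16]  -> 2 point(s)
  x = 2: RHS = 0, y in [0]  -> 1 point(s)
  x = 4: RHS = 5, y in [9, 10]  -> 2 point(s)
  x = 6: RHS = 11, y in [7, 12]  -> 2 point(s)
  x = 8: RHS = 9, y in [3, 16]  -> 2 point(s)
  x = 9: RHS = 1, y in [1, 18]  -> 2 point(s)
  x = 10: RHS = 9, y in [3, 16]  -> 2 point(s)
  x = 11: RHS = 1, y in [1, 18]  -> 2 point(s)
  x = 14: RHS = 17, y in [6, 13]  -> 2 point(s)
  x = 15: RHS = 5, y in [9, 10]  -> 2 point(s)
  x = 16: RHS = 7, y in [8, 11]  -> 2 point(s)
  x = 18: RHS = 1, y in [1, 18]  -> 2 point(s)
Affine points: 25. Add the point at infinity: total = 26.

#E(F_19) = 26


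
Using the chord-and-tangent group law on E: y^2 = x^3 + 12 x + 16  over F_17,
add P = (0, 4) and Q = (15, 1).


P != Q, so use the chord formula.
s = (y2 - y1) / (x2 - x1) = (14) / (15) mod 17 = 10
x3 = s^2 - x1 - x2 mod 17 = 10^2 - 0 - 15 = 0
y3 = s (x1 - x3) - y1 mod 17 = 10 * (0 - 0) - 4 = 13

P + Q = (0, 13)


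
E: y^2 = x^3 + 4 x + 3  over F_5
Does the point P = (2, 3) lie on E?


Check whether y^2 = x^3 + 4 x + 3 (mod 5) for (x, y) = (2, 3).
LHS: y^2 = 3^2 mod 5 = 4
RHS: x^3 + 4 x + 3 = 2^3 + 4*2 + 3 mod 5 = 4
LHS = RHS

Yes, on the curve


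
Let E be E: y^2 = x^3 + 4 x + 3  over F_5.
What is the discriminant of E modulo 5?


4 a^3 + 27 b^2 = 4*4^3 + 27*3^2 = 256 + 243 = 499
Delta = -16 * (499) = -7984
Delta mod 5 = 1

Delta = 1 (mod 5)


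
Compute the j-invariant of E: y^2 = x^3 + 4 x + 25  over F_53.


Delta = -16(4 a^3 + 27 b^2) mod 53 = 20
-1728 * (4 a)^3 = -1728 * (4*4)^3 mod 53 = 50
j = 50 * 20^(-1) mod 53 = 29

j = 29 (mod 53)


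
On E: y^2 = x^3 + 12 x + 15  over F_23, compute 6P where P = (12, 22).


k = 6 = 110_2 (binary, LSB first: 011)
Double-and-add from P = (12, 22):
  bit 0 = 0: acc unchanged = O
  bit 1 = 1: acc = O + (17, 7) = (17, 7)
  bit 2 = 1: acc = (17, 7) + (16, 18) = (19, 15)

6P = (19, 15)


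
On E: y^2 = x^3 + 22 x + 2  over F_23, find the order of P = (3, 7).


Compute successive multiples of P until we hit O:
  1P = (3, 7)
  2P = (12, 19)
  3P = (20, 1)
  4P = (1, 18)
  5P = (9, 3)
  6P = (14, 8)
  7P = (10, 7)
  8P = (10, 16)
  ... (continuing to 15P)
  15P = O

ord(P) = 15


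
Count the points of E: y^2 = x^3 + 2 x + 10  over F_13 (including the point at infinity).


For each x in F_13, count y with y^2 = x^3 + 2 x + 10 mod 13:
  x = 0: RHS = 10, y in [6, 7]  -> 2 point(s)
  x = 1: RHS = 0, y in [0]  -> 1 point(s)
  x = 2: RHS = 9, y in [3, 10]  -> 2 point(s)
  x = 3: RHS = 4, y in [2, 11]  -> 2 point(s)
  x = 4: RHS = 4, y in [2, 11]  -> 2 point(s)
  x = 6: RHS = 4, y in [2, 11]  -> 2 point(s)
  x = 7: RHS = 3, y in [4, 9]  -> 2 point(s)
  x = 9: RHS = 3, y in [4, 9]  -> 2 point(s)
  x = 10: RHS = 3, y in [4, 9]  -> 2 point(s)
Affine points: 17. Add the point at infinity: total = 18.

#E(F_13) = 18


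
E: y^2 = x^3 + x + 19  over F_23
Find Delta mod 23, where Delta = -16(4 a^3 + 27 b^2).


4 a^3 + 27 b^2 = 4*1^3 + 27*19^2 = 4 + 9747 = 9751
Delta = -16 * (9751) = -156016
Delta mod 23 = 16

Delta = 16 (mod 23)


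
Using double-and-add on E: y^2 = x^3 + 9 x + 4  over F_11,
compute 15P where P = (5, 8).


k = 15 = 1111_2 (binary, LSB first: 1111)
Double-and-add from P = (5, 8):
  bit 0 = 1: acc = O + (5, 8) = (5, 8)
  bit 1 = 1: acc = (5, 8) + (10, 7) = (0, 2)
  bit 2 = 1: acc = (0, 2) + (7, 5) = (8, 4)
  bit 3 = 1: acc = (8, 4) + (1, 5) = (0, 9)

15P = (0, 9)


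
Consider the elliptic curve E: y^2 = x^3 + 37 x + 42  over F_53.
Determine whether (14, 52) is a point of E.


Check whether y^2 = x^3 + 37 x + 42 (mod 53) for (x, y) = (14, 52).
LHS: y^2 = 52^2 mod 53 = 1
RHS: x^3 + 37 x + 42 = 14^3 + 37*14 + 42 mod 53 = 18
LHS != RHS

No, not on the curve


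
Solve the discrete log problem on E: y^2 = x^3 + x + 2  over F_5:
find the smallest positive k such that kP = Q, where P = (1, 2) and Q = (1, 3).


Enumerate multiples of P until we hit Q = (1, 3):
  1P = (1, 2)
  2P = (4, 0)
  3P = (1, 3)
Match found at i = 3.

k = 3


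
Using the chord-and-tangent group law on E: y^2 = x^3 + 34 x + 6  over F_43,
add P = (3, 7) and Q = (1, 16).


P != Q, so use the chord formula.
s = (y2 - y1) / (x2 - x1) = (9) / (41) mod 43 = 17
x3 = s^2 - x1 - x2 mod 43 = 17^2 - 3 - 1 = 27
y3 = s (x1 - x3) - y1 mod 43 = 17 * (3 - 27) - 7 = 15

P + Q = (27, 15)


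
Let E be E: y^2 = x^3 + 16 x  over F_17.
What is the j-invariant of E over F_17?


Delta = -16(4 a^3 + 27 b^2) mod 17 = 13
-1728 * (4 a)^3 = -1728 * (4*16)^3 mod 17 = 7
j = 7 * 13^(-1) mod 17 = 11

j = 11 (mod 17)


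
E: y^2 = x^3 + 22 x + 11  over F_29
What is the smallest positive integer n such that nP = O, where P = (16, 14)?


Compute successive multiples of P until we hit O:
  1P = (16, 14)
  2P = (17, 22)
  3P = (2, 11)
  4P = (18, 27)
  5P = (1, 11)
  6P = (19, 26)
  7P = (10, 10)
  8P = (26, 18)
  ... (continuing to 24P)
  24P = O

ord(P) = 24


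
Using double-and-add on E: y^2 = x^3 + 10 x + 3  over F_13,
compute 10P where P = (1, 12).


k = 10 = 1010_2 (binary, LSB first: 0101)
Double-and-add from P = (1, 12):
  bit 0 = 0: acc unchanged = O
  bit 1 = 1: acc = O + (11, 1) = (11, 1)
  bit 2 = 0: acc unchanged = (11, 1)
  bit 3 = 1: acc = (11, 1) + (7, 0) = (4, 4)

10P = (4, 4)


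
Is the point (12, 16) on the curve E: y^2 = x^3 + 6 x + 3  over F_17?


Check whether y^2 = x^3 + 6 x + 3 (mod 17) for (x, y) = (12, 16).
LHS: y^2 = 16^2 mod 17 = 1
RHS: x^3 + 6 x + 3 = 12^3 + 6*12 + 3 mod 17 = 1
LHS = RHS

Yes, on the curve


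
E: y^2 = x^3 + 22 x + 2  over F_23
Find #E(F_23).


For each x in F_23, count y with y^2 = x^3 + 22 x + 2 mod 23:
  x = 0: RHS = 2, y in [5, 18]  -> 2 point(s)
  x = 1: RHS = 2, y in [5, 18]  -> 2 point(s)
  x = 2: RHS = 8, y in [10, 13]  -> 2 point(s)
  x = 3: RHS = 3, y in [7, 16]  -> 2 point(s)
  x = 4: RHS = 16, y in [4, 19]  -> 2 point(s)
  x = 7: RHS = 16, y in [4, 19]  -> 2 point(s)
  x = 8: RHS = 0, y in [0]  -> 1 point(s)
  x = 9: RHS = 9, y in [3, 20]  -> 2 point(s)
  x = 10: RHS = 3, y in [7, 16]  -> 2 point(s)
  x = 12: RHS = 16, y in [4, 19]  -> 2 point(s)
  x = 13: RHS = 1, y in [1, 22]  -> 2 point(s)
  x = 14: RHS = 18, y in [8, 15]  -> 2 point(s)
  x = 15: RHS = 4, y in [2, 21]  -> 2 point(s)
  x = 20: RHS = 1, y in [1, 22]  -> 2 point(s)
  x = 22: RHS = 2, y in [5, 18]  -> 2 point(s)
Affine points: 29. Add the point at infinity: total = 30.

#E(F_23) = 30


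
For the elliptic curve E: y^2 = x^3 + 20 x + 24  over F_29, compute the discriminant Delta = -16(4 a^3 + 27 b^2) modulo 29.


4 a^3 + 27 b^2 = 4*20^3 + 27*24^2 = 32000 + 15552 = 47552
Delta = -16 * (47552) = -760832
Delta mod 29 = 12

Delta = 12 (mod 29)


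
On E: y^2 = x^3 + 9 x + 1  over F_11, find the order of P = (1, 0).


Compute successive multiples of P until we hit O:
  1P = (1, 0)
  2P = O

ord(P) = 2


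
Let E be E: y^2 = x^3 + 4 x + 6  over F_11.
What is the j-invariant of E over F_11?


Delta = -16(4 a^3 + 27 b^2) mod 11 = 9
-1728 * (4 a)^3 = -1728 * (4*4)^3 mod 11 = 7
j = 7 * 9^(-1) mod 11 = 2

j = 2 (mod 11)


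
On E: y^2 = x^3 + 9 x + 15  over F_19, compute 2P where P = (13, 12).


Doubling: s = (3 x1^2 + a) / (2 y1)
s = (3*13^2 + 9) / (2*12) mod 19 = 12
x3 = s^2 - 2 x1 mod 19 = 12^2 - 2*13 = 4
y3 = s (x1 - x3) - y1 mod 19 = 12 * (13 - 4) - 12 = 1

2P = (4, 1)


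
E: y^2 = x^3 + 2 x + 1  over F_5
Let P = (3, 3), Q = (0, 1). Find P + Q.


P != Q, so use the chord formula.
s = (y2 - y1) / (x2 - x1) = (3) / (2) mod 5 = 4
x3 = s^2 - x1 - x2 mod 5 = 4^2 - 3 - 0 = 3
y3 = s (x1 - x3) - y1 mod 5 = 4 * (3 - 3) - 3 = 2

P + Q = (3, 2)


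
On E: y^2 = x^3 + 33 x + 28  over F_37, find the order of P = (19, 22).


Compute successive multiples of P until we hit O:
  1P = (19, 22)
  2P = (2, 19)
  3P = (20, 17)
  4P = (23, 35)
  5P = (31, 13)
  6P = (13, 29)
  7P = (30, 34)
  8P = (32, 21)
  ... (continuing to 41P)
  41P = O

ord(P) = 41


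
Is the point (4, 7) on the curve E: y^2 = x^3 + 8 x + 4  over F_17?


Check whether y^2 = x^3 + 8 x + 4 (mod 17) for (x, y) = (4, 7).
LHS: y^2 = 7^2 mod 17 = 15
RHS: x^3 + 8 x + 4 = 4^3 + 8*4 + 4 mod 17 = 15
LHS = RHS

Yes, on the curve


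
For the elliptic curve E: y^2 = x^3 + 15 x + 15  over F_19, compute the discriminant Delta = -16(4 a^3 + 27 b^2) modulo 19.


4 a^3 + 27 b^2 = 4*15^3 + 27*15^2 = 13500 + 6075 = 19575
Delta = -16 * (19575) = -313200
Delta mod 19 = 15

Delta = 15 (mod 19)


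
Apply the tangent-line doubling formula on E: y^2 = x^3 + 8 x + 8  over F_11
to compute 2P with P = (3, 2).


Doubling: s = (3 x1^2 + a) / (2 y1)
s = (3*3^2 + 8) / (2*2) mod 11 = 6
x3 = s^2 - 2 x1 mod 11 = 6^2 - 2*3 = 8
y3 = s (x1 - x3) - y1 mod 11 = 6 * (3 - 8) - 2 = 1

2P = (8, 1)


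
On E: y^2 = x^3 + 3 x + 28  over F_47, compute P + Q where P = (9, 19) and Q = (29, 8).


P != Q, so use the chord formula.
s = (y2 - y1) / (x2 - x1) = (36) / (20) mod 47 = 30
x3 = s^2 - x1 - x2 mod 47 = 30^2 - 9 - 29 = 16
y3 = s (x1 - x3) - y1 mod 47 = 30 * (9 - 16) - 19 = 6

P + Q = (16, 6)


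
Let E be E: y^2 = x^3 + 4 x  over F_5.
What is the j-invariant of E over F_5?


Delta = -16(4 a^3 + 27 b^2) mod 5 = 4
-1728 * (4 a)^3 = -1728 * (4*4)^3 mod 5 = 2
j = 2 * 4^(-1) mod 5 = 3

j = 3 (mod 5)


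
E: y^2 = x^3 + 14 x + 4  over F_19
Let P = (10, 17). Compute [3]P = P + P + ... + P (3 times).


k = 3 = 11_2 (binary, LSB first: 11)
Double-and-add from P = (10, 17):
  bit 0 = 1: acc = O + (10, 17) = (10, 17)
  bit 1 = 1: acc = (10, 17) + (10, 2) = O

3P = O


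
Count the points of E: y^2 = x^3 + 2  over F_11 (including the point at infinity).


For each x in F_11, count y with y^2 = x^3 + 0 x + 2 mod 11:
  x = 1: RHS = 3, y in [5, 6]  -> 2 point(s)
  x = 4: RHS = 0, y in [0]  -> 1 point(s)
  x = 6: RHS = 9, y in [3, 8]  -> 2 point(s)
  x = 7: RHS = 4, y in [2, 9]  -> 2 point(s)
  x = 9: RHS = 5, y in [4, 7]  -> 2 point(s)
  x = 10: RHS = 1, y in [1, 10]  -> 2 point(s)
Affine points: 11. Add the point at infinity: total = 12.

#E(F_11) = 12


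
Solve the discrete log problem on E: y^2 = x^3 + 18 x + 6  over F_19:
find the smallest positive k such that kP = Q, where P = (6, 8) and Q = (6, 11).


Enumerate multiples of P until we hit Q = (6, 11):
  1P = (6, 8)
  2P = (4, 3)
  3P = (1, 14)
  4P = (18, 14)
  5P = (0, 14)
  6P = (14, 0)
  7P = (0, 5)
  8P = (18, 5)
  9P = (1, 5)
  10P = (4, 16)
  11P = (6, 11)
Match found at i = 11.

k = 11


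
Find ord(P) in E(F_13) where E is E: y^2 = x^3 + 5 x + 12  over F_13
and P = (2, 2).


Compute successive multiples of P until we hit O:
  1P = (2, 2)
  2P = (10, 3)
  3P = (0, 8)
  4P = (7, 0)
  5P = (0, 5)
  6P = (10, 10)
  7P = (2, 11)
  8P = O

ord(P) = 8


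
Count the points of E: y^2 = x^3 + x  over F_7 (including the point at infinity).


For each x in F_7, count y with y^2 = x^3 + 1 x + 0 mod 7:
  x = 0: RHS = 0, y in [0]  -> 1 point(s)
  x = 1: RHS = 2, y in [3, 4]  -> 2 point(s)
  x = 3: RHS = 2, y in [3, 4]  -> 2 point(s)
  x = 5: RHS = 4, y in [2, 5]  -> 2 point(s)
Affine points: 7. Add the point at infinity: total = 8.

#E(F_7) = 8


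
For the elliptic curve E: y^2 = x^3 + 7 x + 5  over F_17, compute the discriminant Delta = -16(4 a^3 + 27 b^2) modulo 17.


4 a^3 + 27 b^2 = 4*7^3 + 27*5^2 = 1372 + 675 = 2047
Delta = -16 * (2047) = -32752
Delta mod 17 = 7

Delta = 7 (mod 17)


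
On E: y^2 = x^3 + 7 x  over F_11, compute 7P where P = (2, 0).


k = 7 = 111_2 (binary, LSB first: 111)
Double-and-add from P = (2, 0):
  bit 0 = 1: acc = O + (2, 0) = (2, 0)
  bit 1 = 1: acc = (2, 0) + O = (2, 0)
  bit 2 = 1: acc = (2, 0) + O = (2, 0)

7P = (2, 0)


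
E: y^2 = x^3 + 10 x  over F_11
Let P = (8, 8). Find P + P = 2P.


Doubling: s = (3 x1^2 + a) / (2 y1)
s = (3*8^2 + 10) / (2*8) mod 11 = 3
x3 = s^2 - 2 x1 mod 11 = 3^2 - 2*8 = 4
y3 = s (x1 - x3) - y1 mod 11 = 3 * (8 - 4) - 8 = 4

2P = (4, 4)


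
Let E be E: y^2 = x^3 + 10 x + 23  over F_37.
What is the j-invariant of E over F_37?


Delta = -16(4 a^3 + 27 b^2) mod 37 = 31
-1728 * (4 a)^3 = -1728 * (4*10)^3 mod 37 = 1
j = 1 * 31^(-1) mod 37 = 6

j = 6 (mod 37)


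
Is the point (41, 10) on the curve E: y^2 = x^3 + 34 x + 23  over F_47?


Check whether y^2 = x^3 + 34 x + 23 (mod 47) for (x, y) = (41, 10).
LHS: y^2 = 10^2 mod 47 = 6
RHS: x^3 + 34 x + 23 = 41^3 + 34*41 + 23 mod 47 = 26
LHS != RHS

No, not on the curve


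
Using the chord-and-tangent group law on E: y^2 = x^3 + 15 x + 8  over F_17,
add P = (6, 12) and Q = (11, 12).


P != Q, so use the chord formula.
s = (y2 - y1) / (x2 - x1) = (0) / (5) mod 17 = 0
x3 = s^2 - x1 - x2 mod 17 = 0^2 - 6 - 11 = 0
y3 = s (x1 - x3) - y1 mod 17 = 0 * (6 - 0) - 12 = 5

P + Q = (0, 5)


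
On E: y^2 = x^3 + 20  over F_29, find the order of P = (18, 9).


Compute successive multiples of P until we hit O:
  1P = (18, 9)
  2P = (9, 13)
  3P = (9, 16)
  4P = (18, 20)
  5P = O

ord(P) = 5


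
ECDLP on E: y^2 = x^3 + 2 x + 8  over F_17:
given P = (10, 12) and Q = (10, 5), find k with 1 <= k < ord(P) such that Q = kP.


Enumerate multiples of P until we hit Q = (10, 5):
  1P = (10, 12)
  2P = (6, 10)
  3P = (14, 3)
  4P = (14, 14)
  5P = (6, 7)
  6P = (10, 5)
Match found at i = 6.

k = 6


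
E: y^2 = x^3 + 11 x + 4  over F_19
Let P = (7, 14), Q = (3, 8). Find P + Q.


P != Q, so use the chord formula.
s = (y2 - y1) / (x2 - x1) = (13) / (15) mod 19 = 11
x3 = s^2 - x1 - x2 mod 19 = 11^2 - 7 - 3 = 16
y3 = s (x1 - x3) - y1 mod 19 = 11 * (7 - 16) - 14 = 1

P + Q = (16, 1)


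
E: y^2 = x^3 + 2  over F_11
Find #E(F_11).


For each x in F_11, count y with y^2 = x^3 + 0 x + 2 mod 11:
  x = 1: RHS = 3, y in [5, 6]  -> 2 point(s)
  x = 4: RHS = 0, y in [0]  -> 1 point(s)
  x = 6: RHS = 9, y in [3, 8]  -> 2 point(s)
  x = 7: RHS = 4, y in [2, 9]  -> 2 point(s)
  x = 9: RHS = 5, y in [4, 7]  -> 2 point(s)
  x = 10: RHS = 1, y in [1, 10]  -> 2 point(s)
Affine points: 11. Add the point at infinity: total = 12.

#E(F_11) = 12


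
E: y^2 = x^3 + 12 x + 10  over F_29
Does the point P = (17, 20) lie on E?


Check whether y^2 = x^3 + 12 x + 10 (mod 29) for (x, y) = (17, 20).
LHS: y^2 = 20^2 mod 29 = 23
RHS: x^3 + 12 x + 10 = 17^3 + 12*17 + 10 mod 29 = 23
LHS = RHS

Yes, on the curve


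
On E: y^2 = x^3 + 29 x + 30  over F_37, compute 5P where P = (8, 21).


k = 5 = 101_2 (binary, LSB first: 101)
Double-and-add from P = (8, 21):
  bit 0 = 1: acc = O + (8, 21) = (8, 21)
  bit 1 = 0: acc unchanged = (8, 21)
  bit 2 = 1: acc = (8, 21) + (35, 36) = (24, 3)

5P = (24, 3)


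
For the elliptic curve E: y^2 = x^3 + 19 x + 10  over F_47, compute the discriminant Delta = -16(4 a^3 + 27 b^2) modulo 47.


4 a^3 + 27 b^2 = 4*19^3 + 27*10^2 = 27436 + 2700 = 30136
Delta = -16 * (30136) = -482176
Delta mod 47 = 44

Delta = 44 (mod 47)


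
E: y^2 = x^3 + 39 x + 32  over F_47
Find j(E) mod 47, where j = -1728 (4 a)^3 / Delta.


Delta = -16(4 a^3 + 27 b^2) mod 47 = 5
-1728 * (4 a)^3 = -1728 * (4*39)^3 mod 47 = 42
j = 42 * 5^(-1) mod 47 = 46

j = 46 (mod 47)


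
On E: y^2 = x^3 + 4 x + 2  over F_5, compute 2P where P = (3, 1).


Doubling: s = (3 x1^2 + a) / (2 y1)
s = (3*3^2 + 4) / (2*1) mod 5 = 3
x3 = s^2 - 2 x1 mod 5 = 3^2 - 2*3 = 3
y3 = s (x1 - x3) - y1 mod 5 = 3 * (3 - 3) - 1 = 4

2P = (3, 4)


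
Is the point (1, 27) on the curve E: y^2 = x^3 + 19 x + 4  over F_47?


Check whether y^2 = x^3 + 19 x + 4 (mod 47) for (x, y) = (1, 27).
LHS: y^2 = 27^2 mod 47 = 24
RHS: x^3 + 19 x + 4 = 1^3 + 19*1 + 4 mod 47 = 24
LHS = RHS

Yes, on the curve


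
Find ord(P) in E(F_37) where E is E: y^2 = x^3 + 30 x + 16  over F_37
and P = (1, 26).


Compute successive multiples of P until we hit O:
  1P = (1, 26)
  2P = (28, 33)
  3P = (17, 0)
  4P = (28, 4)
  5P = (1, 11)
  6P = O

ord(P) = 6


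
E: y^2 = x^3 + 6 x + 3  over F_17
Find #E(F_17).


For each x in F_17, count y with y^2 = x^3 + 6 x + 3 mod 17:
  x = 6: RHS = 0, y in [0]  -> 1 point(s)
  x = 8: RHS = 2, y in [6, 11]  -> 2 point(s)
  x = 9: RHS = 4, y in [2, 15]  -> 2 point(s)
  x = 10: RHS = 9, y in [3, 14]  -> 2 point(s)
  x = 12: RHS = 1, y in [1, 16]  -> 2 point(s)
  x = 13: RHS = 0, y in [0]  -> 1 point(s)
  x = 14: RHS = 9, y in [3, 14]  -> 2 point(s)
  x = 15: RHS = 0, y in [0]  -> 1 point(s)
  x = 16: RHS = 13, y in [8, 9]  -> 2 point(s)
Affine points: 15. Add the point at infinity: total = 16.

#E(F_17) = 16


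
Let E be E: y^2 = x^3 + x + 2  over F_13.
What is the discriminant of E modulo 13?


4 a^3 + 27 b^2 = 4*1^3 + 27*2^2 = 4 + 108 = 112
Delta = -16 * (112) = -1792
Delta mod 13 = 2

Delta = 2 (mod 13)


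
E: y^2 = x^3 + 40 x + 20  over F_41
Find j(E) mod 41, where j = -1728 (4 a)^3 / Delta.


Delta = -16(4 a^3 + 27 b^2) mod 41 = 38
-1728 * (4 a)^3 = -1728 * (4*40)^3 mod 41 = 15
j = 15 * 38^(-1) mod 41 = 36

j = 36 (mod 41)


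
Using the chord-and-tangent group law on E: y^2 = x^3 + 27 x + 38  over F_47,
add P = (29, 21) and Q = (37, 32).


P != Q, so use the chord formula.
s = (y2 - y1) / (x2 - x1) = (11) / (8) mod 47 = 19
x3 = s^2 - x1 - x2 mod 47 = 19^2 - 29 - 37 = 13
y3 = s (x1 - x3) - y1 mod 47 = 19 * (29 - 13) - 21 = 1

P + Q = (13, 1)


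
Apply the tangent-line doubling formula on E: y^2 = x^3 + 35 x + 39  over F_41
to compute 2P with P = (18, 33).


Doubling: s = (3 x1^2 + a) / (2 y1)
s = (3*18^2 + 35) / (2*33) mod 41 = 37
x3 = s^2 - 2 x1 mod 41 = 37^2 - 2*18 = 21
y3 = s (x1 - x3) - y1 mod 41 = 37 * (18 - 21) - 33 = 20

2P = (21, 20)
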